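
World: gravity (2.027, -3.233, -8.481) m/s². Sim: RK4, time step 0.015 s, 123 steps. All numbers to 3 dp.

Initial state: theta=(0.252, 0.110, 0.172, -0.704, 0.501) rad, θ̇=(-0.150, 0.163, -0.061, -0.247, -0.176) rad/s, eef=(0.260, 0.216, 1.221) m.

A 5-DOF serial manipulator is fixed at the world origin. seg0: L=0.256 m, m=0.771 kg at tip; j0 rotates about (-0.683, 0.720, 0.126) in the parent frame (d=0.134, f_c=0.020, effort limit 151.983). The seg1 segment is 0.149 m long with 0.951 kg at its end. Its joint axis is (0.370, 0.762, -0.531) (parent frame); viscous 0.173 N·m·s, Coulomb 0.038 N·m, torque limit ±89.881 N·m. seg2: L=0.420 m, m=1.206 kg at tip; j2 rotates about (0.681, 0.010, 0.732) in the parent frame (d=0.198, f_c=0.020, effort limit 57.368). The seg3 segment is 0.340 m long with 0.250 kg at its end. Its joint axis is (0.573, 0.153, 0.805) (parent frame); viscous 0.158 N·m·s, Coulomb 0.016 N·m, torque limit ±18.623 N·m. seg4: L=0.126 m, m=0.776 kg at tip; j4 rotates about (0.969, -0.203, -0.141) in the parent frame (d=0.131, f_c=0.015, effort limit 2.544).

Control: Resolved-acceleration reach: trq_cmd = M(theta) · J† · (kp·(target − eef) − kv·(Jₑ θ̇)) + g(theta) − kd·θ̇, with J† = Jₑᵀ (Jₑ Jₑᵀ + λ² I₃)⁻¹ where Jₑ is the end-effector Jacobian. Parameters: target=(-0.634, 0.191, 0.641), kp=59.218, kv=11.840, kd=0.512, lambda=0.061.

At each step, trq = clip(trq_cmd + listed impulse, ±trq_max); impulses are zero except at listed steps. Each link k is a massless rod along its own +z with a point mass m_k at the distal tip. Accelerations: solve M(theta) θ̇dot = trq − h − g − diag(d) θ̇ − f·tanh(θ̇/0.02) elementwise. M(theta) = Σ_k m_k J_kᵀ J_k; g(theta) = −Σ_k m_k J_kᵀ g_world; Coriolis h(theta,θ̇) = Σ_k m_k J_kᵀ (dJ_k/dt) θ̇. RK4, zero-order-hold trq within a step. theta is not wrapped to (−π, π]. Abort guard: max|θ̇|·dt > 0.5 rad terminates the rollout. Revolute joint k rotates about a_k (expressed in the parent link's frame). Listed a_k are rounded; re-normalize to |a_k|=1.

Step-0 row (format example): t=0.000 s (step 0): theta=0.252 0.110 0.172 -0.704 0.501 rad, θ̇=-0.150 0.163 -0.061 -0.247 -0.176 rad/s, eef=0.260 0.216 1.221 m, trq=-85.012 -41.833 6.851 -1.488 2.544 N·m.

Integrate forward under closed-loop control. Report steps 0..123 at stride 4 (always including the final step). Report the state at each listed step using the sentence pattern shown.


t=0.060 s (step 4): theta=0.143 0.139 0.118 -0.974 0.530 rad, θ̇=-3.624 0.651 -2.471 -6.457 -1.297 rad/s, eef=0.202 0.213 1.214 m, trq=-80.478 -32.424 11.569 3.230 2.544 N·m.
t=0.120 s (step 8): theta=-0.173 0.141 -0.159 -1.392 0.470 rad, θ̇=-6.221 -1.318 -5.816 -6.798 -2.050 rad/s, eef=0.069 0.175 1.177 m, trq=-16.372 -32.581 -0.770 3.096 2.050 N·m.
t=0.180 s (step 12): theta=-0.522 -0.026 -0.489 -1.749 0.413 rad, θ̇=-5.014 -4.005 -4.645 -4.830 -1.372 rad/s, eef=-0.119 0.106 1.102 m, trq=35.300 -11.588 -10.809 1.855 1.088 N·m.
t=0.240 s (step 16): theta=-0.770 -0.290 -0.715 -1.976 0.362 rad, θ̇=-3.296 -4.569 -2.907 -2.855 -1.130 rad/s, eef=-0.326 0.060 1.011 m, trq=48.007 7.033 -14.447 0.717 0.731 N·m.
t=0.300 s (step 20): theta=-0.929 -0.550 -0.857 -2.109 0.310 rad, θ̇=-2.055 -4.034 -1.922 -1.728 -0.846 rad/s, eef=-0.499 0.059 0.906 m, trq=43.689 17.935 -14.301 0.129 0.488 N·m.
t=0.360 s (step 24): theta=-1.025 -0.767 -0.960 -2.190 0.273 rad, θ̇=-1.181 -3.204 -1.537 -1.079 -0.484 rad/s, eef=-0.615 0.088 0.805 m, trq=34.500 21.143 -12.399 -0.053 0.284 N·m.
t=0.420 s (step 28): theta=-1.076 -0.935 -1.049 -2.241 0.254 rad, θ̇=-0.537 -2.447 -1.455 -0.704 -0.214 rad/s, eef=-0.677 0.125 0.726 m, trq=25.939 19.979 -10.115 -0.015 0.147 N·m.
t=0.480 s (step 32): theta=-1.094 -1.063 -1.137 -2.275 0.247 rad, θ̇=-0.077 -1.848 -1.475 -0.475 -0.052 rad/s, eef=-0.704 0.158 0.675 m, trq=19.450 17.341 -8.048 0.097 0.063 N·m.
t=0.540 s (step 36): theta=-1.090 -1.159 -1.226 -2.298 0.247 rad, θ̇=0.213 -1.376 -1.466 -0.313 0.013 rad/s, eef=-0.711 0.184 0.646 m, trq=14.997 14.636 -6.393 0.214 0.027 N·m.
t=0.600 s (step 40): theta=-1.072 -1.230 -1.311 -2.313 0.249 rad, θ̇=0.361 -0.992 -1.357 -0.219 0.049 rad/s, eef=-0.708 0.202 0.634 m, trq=12.099 12.362 -5.146 0.332 0.006 N·m.
t=0.660 s (step 44): theta=-1.049 -1.280 -1.387 -2.324 0.253 rad, θ̇=0.394 -0.675 -1.158 -0.156 0.068 rad/s, eef=-0.701 0.212 0.632 m, trq=10.302 10.601 -4.249 0.435 -0.006 N·m.
t=0.720 s (step 48): theta=-1.027 -1.312 -1.450 -2.332 0.258 rad, θ̇=0.348 -0.424 -0.917 -0.111 0.079 rad/s, eef=-0.693 0.218 0.636 m, trq=9.276 9.327 -3.639 0.527 -0.008 N·m.
t=0.780 s (step 52): theta=-1.008 -1.332 -1.498 -2.337 0.263 rad, θ̇=0.260 -0.242 -0.686 -0.072 0.090 rad/s, eef=-0.686 0.219 0.642 m, trq=8.783 8.485 -3.252 0.611 -0.006 N·m.
t=0.840 s (step 56): theta=-0.996 -1.342 -1.533 -2.340 0.269 rad, θ̇=0.165 -0.123 -0.495 -0.037 0.102 rad/s, eef=-0.681 0.218 0.648 m, trq=8.635 7.992 -3.031 0.689 0.001 N·m.
t=0.900 s (step 60): theta=-0.988 -1.348 -1.558 -2.342 0.275 rad, θ̇=0.083 -0.053 -0.347 -0.012 0.115 rad/s, eef=-0.676 0.216 0.653 m, trq=8.690 7.751 -2.924 0.764 0.010 N·m.
t=0.960 s (step 64): theta=-0.985 -1.349 -1.575 -2.342 0.282 rad, θ̇=0.024 -0.016 -0.238 0.000 0.126 rad/s, eef=-0.674 0.214 0.657 m, trq=8.840 7.671 -2.888 0.832 0.020 N·m.
t=1.020 s (step 68): theta=-0.985 -1.350 -1.587 -2.342 0.290 rad, θ̇=-0.012 -0.003 -0.166 0.004 0.131 rad/s, eef=-0.672 0.211 0.659 m, trq=9.007 7.688 -2.894 0.888 0.029 N·m.
t=1.080 s (step 72): theta=-0.986 -1.350 -1.596 -2.341 0.298 rad, θ̇=-0.031 -0.000 -0.117 0.008 0.134 rad/s, eef=-0.671 0.208 0.661 m, trq=9.145 7.743 -2.916 0.925 0.035 N·m.
t=1.140 s (step 76): theta=-0.988 -1.350 -1.602 -2.341 0.306 rad, θ̇=-0.041 -0.000 -0.083 0.013 0.137 rad/s, eef=-0.671 0.206 0.661 m, trq=9.249 7.799 -2.943 0.948 0.036 N·m.
t=1.200 s (step 80): theta=-0.991 -1.350 -1.606 -2.340 0.314 rad, θ̇=-0.044 -0.001 -0.059 0.016 0.139 rad/s, eef=-0.671 0.205 0.662 m, trq=9.323 7.844 -2.968 0.963 0.035 N·m.
t=1.260 s (step 84): theta=-0.994 -1.350 -1.609 -2.339 0.323 rad, θ̇=-0.044 -0.001 -0.042 0.019 0.140 rad/s, eef=-0.671 0.204 0.661 m, trq=9.372 7.874 -2.987 0.971 0.032 N·m.
t=1.320 s (step 88): theta=-0.996 -1.350 -1.611 -2.338 0.331 rad, θ̇=-0.042 -0.001 -0.032 0.021 0.140 rad/s, eef=-0.671 0.203 0.661 m, trq=9.403 7.890 -3.001 0.975 0.027 N·m.
t=1.380 s (step 92): theta=-0.999 -1.350 -1.613 -2.336 0.339 rad, θ̇=-0.039 -0.001 -0.025 0.022 0.140 rad/s, eef=-0.671 0.202 0.661 m, trq=9.420 7.896 -3.010 0.977 0.021 N·m.
t=1.440 s (step 96): theta=-1.001 -1.350 -1.614 -2.335 0.348 rad, θ̇=-0.035 -0.001 -0.022 0.022 0.140 rad/s, eef=-0.670 0.202 0.660 m, trq=9.428 7.893 -3.015 0.977 0.014 N·m.
t=1.500 s (step 100): theta=-1.003 -1.350 -1.615 -2.334 0.356 rad, θ̇=-0.032 -0.001 -0.019 0.021 0.139 rad/s, eef=-0.670 0.201 0.660 m, trq=9.430 7.885 -3.017 0.976 0.008 N·m.
t=1.560 s (step 104): theta=-1.005 -1.351 -1.616 -2.332 0.364 rad, θ̇=-0.029 -0.001 -0.018 0.021 0.138 rad/s, eef=-0.670 0.201 0.660 m, trq=9.430 7.874 -3.018 0.975 0.001 N·m.
t=1.620 s (step 108): theta=-1.006 -1.351 -1.617 -2.331 0.373 rad, θ̇=-0.026 -0.001 -0.017 0.020 0.137 rad/s, eef=-0.669 0.201 0.659 m, trq=9.428 7.861 -3.017 0.974 -0.006 N·m.
t=1.680 s (step 112): theta=-1.008 -1.351 -1.618 -2.330 0.381 rad, θ̇=-0.024 -0.001 -0.017 0.019 0.136 rad/s, eef=-0.669 0.201 0.659 m, trq=9.426 7.849 -3.016 0.973 -0.013 N·m.
t=1.740 s (step 116): theta=-1.009 -1.351 -1.619 -2.329 0.389 rad, θ̇=-0.023 -0.001 -0.016 0.018 0.135 rad/s, eef=-0.668 0.201 0.659 m, trq=9.424 7.836 -3.015 0.972 -0.020 N·m.
t=1.800 s (step 120): theta=-1.011 -1.351 -1.620 -2.328 0.397 rad, θ̇=-0.021 -0.001 -0.015 0.016 0.134 rad/s, eef=-0.668 0.201 0.659 m, trq=9.423 7.824 -3.014 0.971 -0.026 N·m.
t=1.845 s (step 123): theta=-1.012 -1.351 -1.621 -2.327 0.403 rad, θ̇=-0.021 -0.001 -0.015 0.016 0.133 rad/s, eef=-0.667 0.200 0.658 m.


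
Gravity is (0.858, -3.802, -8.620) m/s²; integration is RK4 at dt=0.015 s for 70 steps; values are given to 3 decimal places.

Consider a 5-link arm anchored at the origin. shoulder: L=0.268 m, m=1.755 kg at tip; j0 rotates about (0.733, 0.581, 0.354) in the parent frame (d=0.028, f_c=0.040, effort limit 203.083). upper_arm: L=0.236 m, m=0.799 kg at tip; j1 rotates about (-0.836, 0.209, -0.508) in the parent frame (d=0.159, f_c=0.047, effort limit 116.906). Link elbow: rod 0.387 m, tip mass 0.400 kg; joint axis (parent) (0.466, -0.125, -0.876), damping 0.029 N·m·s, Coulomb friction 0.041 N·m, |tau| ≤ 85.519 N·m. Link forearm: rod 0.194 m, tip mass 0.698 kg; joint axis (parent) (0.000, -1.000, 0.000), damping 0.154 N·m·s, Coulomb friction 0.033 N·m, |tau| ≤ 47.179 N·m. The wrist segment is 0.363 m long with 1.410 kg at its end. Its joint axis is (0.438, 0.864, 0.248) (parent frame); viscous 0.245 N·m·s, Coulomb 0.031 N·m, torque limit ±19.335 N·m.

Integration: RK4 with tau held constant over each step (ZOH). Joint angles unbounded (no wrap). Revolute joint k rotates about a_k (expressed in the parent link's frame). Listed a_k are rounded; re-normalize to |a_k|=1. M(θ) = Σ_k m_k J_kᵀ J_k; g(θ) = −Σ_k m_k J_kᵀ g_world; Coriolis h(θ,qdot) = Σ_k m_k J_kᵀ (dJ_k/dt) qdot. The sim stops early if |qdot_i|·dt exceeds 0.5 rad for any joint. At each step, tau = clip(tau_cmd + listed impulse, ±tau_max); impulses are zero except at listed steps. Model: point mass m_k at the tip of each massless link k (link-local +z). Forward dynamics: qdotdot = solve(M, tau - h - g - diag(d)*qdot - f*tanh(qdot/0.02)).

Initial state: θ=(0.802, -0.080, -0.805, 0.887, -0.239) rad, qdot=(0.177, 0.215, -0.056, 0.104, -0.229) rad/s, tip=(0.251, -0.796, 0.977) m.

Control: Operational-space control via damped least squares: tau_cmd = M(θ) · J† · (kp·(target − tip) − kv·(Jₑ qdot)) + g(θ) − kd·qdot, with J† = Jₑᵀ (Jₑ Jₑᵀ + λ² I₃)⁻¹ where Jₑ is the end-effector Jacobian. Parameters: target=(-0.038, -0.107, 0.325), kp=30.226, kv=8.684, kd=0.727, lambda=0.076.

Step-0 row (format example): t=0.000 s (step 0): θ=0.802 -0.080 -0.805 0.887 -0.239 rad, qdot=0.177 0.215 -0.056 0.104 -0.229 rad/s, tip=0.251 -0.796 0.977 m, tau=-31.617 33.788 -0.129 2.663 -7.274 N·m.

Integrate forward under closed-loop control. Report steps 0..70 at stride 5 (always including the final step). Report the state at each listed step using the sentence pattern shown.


t=0.075 s (step 5): θ=0.861 0.043 -0.804 1.026 -0.345 rad, qdot=1.126 2.470 0.158 2.919 -2.032 rad/s, tip=0.237 -0.750 0.933 m, tau=-29.391 21.779 1.061 -2.087 -2.695 N·m.
t=0.150 s (step 10): θ=0.946 0.232 -0.785 1.253 -0.516 rad, qdot=1.056 2.392 0.338 2.993 -2.372 rad/s, tip=0.204 -0.654 0.850 m, tau=-26.344 14.168 2.145 -4.072 -0.312 N·m.
t=0.225 s (step 15): θ=1.013 0.391 -0.745 1.475 -0.669 rad, qdot=0.721 1.794 0.663 2.851 -1.805 rad/s, tip=0.165 -0.543 0.755 m, tau=-23.147 9.697 1.975 -6.074 1.113 N·m.
t=0.300 s (step 20): θ=1.052 0.497 -0.691 1.676 -0.790 rad, qdot=0.297 1.031 0.774 2.515 -1.370 rad/s, tip=0.129 -0.437 0.664 m, tau=-20.640 7.006 1.428 -7.352 1.923 N·m.
t=0.375 s (step 25): θ=1.057 0.546 -0.634 1.852 -0.877 rad, qdot=-0.151 0.283 0.740 2.209 -0.930 rad/s, tip=0.100 -0.344 0.584 m, tau=-19.008 5.460 0.934 -7.785 1.953 N·m.
t=0.450 s (step 30): θ=1.030 0.542 -0.585 2.007 -0.933 rad, qdot=-0.557 -0.348 0.552 1.914 -0.549 rad/s, tip=0.079 -0.269 0.520 m, tau=-18.134 4.783 0.665 -7.462 1.451 N·m.
t=0.525 s (step 35): θ=0.976 0.498 -0.554 2.139 -0.962 rad, qdot=-0.872 -0.791 0.274 1.610 -0.242 rad/s, tip=0.067 -0.213 0.474 m, tau=-17.521 4.776 0.569 -6.582 0.677 N·m.
t=0.600 s (step 40): θ=0.903 0.429 -0.544 2.247 -0.971 rad, qdot=-1.053 -0.994 0.021 1.290 0.004 rad/s, tip=0.057 -0.172 0.444 m, tau=-16.642 5.020 0.557 -5.383 -0.148 N·m.
t=0.675 s (step 45): θ=0.822 0.354 -0.548 2.331 -0.965 rad, qdot=-1.092 -0.976 -0.095 0.953 0.166 rad/s, tip=0.046 -0.144 0.426 m, tau=-15.384 5.085 0.542 -4.157 -0.808 N·m.
t=0.750 s (step 50): θ=0.742 0.286 -0.559 2.392 -0.949 rad, qdot=-1.031 -0.829 -0.177 0.673 0.254 rad/s, tip=0.033 -0.124 0.417 m, tau=-14.156 4.989 0.606 -3.162 -1.290 N·m.
t=0.825 s (step 55): θ=0.668 0.231 -0.574 2.435 -0.928 rad, qdot=-0.919 -0.645 -0.231 0.479 0.301 rad/s, tip=0.018 -0.111 0.412 m, tau=-13.157 4.788 0.700 -2.469 -1.616 N·m.
t=0.900 s (step 60): θ=0.604 0.189 -0.593 2.466 -0.905 rad, qdot=-0.793 -0.482 -0.268 0.363 0.324 rad/s, tip=0.004 -0.101 0.408 m, tau=-12.432 4.568 0.784 -2.038 -1.815 N·m.
t=0.975 s (step 65): θ=0.549 0.157 -0.614 2.490 -0.880 rad, qdot=-0.676 -0.363 -0.289 0.299 0.329 rad/s, tip=-0.008 -0.095 0.404 m, tau=-11.920 4.373 0.842 -1.787 -1.922 N·m.
t=1.050 s (step 70): θ=0.502 0.133 -0.636 2.511 -0.856 rad, qdot=-0.574 -0.288 -0.294 0.266 0.323 rad/s, tip=-0.019 -0.090 0.400 m.


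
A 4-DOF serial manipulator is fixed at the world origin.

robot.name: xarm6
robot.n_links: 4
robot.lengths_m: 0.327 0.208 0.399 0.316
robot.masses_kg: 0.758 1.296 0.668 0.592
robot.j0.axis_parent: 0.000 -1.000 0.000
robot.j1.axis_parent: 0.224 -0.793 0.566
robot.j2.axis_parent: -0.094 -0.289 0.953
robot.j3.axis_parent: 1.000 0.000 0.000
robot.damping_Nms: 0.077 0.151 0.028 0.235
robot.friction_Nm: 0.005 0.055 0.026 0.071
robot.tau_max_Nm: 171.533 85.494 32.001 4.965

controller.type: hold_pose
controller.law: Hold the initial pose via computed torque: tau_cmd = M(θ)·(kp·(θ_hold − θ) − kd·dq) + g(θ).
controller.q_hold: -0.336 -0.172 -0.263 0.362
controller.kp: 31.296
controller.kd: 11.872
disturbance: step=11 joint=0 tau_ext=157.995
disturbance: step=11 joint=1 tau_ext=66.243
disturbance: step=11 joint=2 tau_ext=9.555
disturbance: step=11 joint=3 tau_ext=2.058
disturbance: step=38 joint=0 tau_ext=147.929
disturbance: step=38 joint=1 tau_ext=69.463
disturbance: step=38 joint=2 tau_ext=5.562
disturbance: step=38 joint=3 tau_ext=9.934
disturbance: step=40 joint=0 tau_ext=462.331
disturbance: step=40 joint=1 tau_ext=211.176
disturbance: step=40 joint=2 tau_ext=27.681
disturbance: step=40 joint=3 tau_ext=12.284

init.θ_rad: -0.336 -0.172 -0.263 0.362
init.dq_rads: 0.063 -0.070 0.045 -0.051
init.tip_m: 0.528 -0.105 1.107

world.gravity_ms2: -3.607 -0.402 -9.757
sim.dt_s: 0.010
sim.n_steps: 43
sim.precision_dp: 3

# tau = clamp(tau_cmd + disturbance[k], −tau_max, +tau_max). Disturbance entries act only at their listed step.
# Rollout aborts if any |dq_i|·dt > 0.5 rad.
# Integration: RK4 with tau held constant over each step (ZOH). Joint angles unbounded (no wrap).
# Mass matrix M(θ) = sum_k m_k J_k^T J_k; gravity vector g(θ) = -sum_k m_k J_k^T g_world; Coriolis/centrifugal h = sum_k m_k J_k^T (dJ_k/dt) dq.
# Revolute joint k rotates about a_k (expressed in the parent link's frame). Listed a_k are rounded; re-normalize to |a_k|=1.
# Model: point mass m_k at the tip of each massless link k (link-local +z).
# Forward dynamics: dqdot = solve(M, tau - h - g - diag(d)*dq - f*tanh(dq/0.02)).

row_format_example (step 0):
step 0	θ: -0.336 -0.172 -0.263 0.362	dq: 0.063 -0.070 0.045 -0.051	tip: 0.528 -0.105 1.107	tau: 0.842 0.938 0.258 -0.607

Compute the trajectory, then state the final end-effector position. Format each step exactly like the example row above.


step 1	θ: -0.335 -0.173 -0.263 0.362	dq: 0.051 -0.052 0.032 -0.038	tip: 0.528 -0.105 1.108	tau: 0.901 0.955 0.266 -0.619
step 2	θ: -0.335 -0.173 -0.262 0.361	dq: 0.041 -0.036 0.021 -0.026	tip: 0.527 -0.105 1.108	tau: 0.955 0.971 0.273 -0.629
step 3	θ: -0.335 -0.173 -0.262 0.361	dq: 0.031 -0.023 0.014 -0.017	tip: 0.527 -0.104 1.108	tau: 1.004 0.986 0.279 -0.637
step 4	θ: -0.334 -0.174 -0.262 0.361	dq: 0.024 -0.013 0.009 -0.011	tip: 0.527 -0.104 1.108	tau: 1.050 1.001 0.284 -0.643
step 5	θ: -0.334 -0.174 -0.262 0.361	dq: 0.019 -0.007 0.006 -0.006	tip: 0.527 -0.104 1.108	tau: 1.092 1.016 0.288 -0.646
step 6	θ: -0.334 -0.174 -0.262 0.361	dq: 0.015 -0.003 0.003 -0.003	tip: 0.527 -0.104 1.108	tau: 1.130 1.032 0.291 -0.647
step 7	θ: -0.334 -0.174 -0.262 0.361	dq: 0.012 -0.001 0.002 -0.001	tip: 0.527 -0.104 1.108	tau: 1.165 1.047 0.294 -0.648
step 8	θ: -0.334 -0.174 -0.262 0.361	dq: 0.010 -0.000 0.001 -0.000	tip: 0.526 -0.104 1.108	tau: 1.198 1.061 0.296 -0.647
step 9	θ: -0.334 -0.174 -0.262 0.361	dq: 0.008 0.000 0.001 0.001	tip: 0.526 -0.104 1.108	tau: 1.227 1.074 0.298 -0.647
step 10	θ: -0.334 -0.174 -0.262 0.361	dq: 0.006 0.000 0.002 0.002	tip: 0.526 -0.104 1.108	tau: 1.254 1.086 0.299 -0.646
step 11	θ: -0.334 -0.174 -0.262 0.361	dq: 0.005 -0.000 0.004 0.003	tip: 0.526 -0.104 1.108	tau: 159.274 67.341 9.856 1.412
step 12	θ: -0.326 -0.181 -0.262 0.360	dq: 1.486 -1.401 0.022 -0.200	tip: 0.522 -0.103 1.110	tau: -17.808 -6.902 -0.849 -0.903
step 13	θ: -0.312 -0.193 -0.262 0.358	dq: 1.274 -1.157 0.034 -0.209	tip: 0.515 -0.101 1.114	tau: -16.197 -6.222 -0.742 -0.898
step 14	θ: -0.300 -0.204 -0.261 0.356	dq: 1.087 -0.950 0.036 -0.205	tip: 0.508 -0.099 1.117	tau: -14.717 -5.593 -0.644 -0.890
step 15	θ: -0.290 -0.213 -0.261 0.354	dq: 0.923 -0.773 0.033 -0.191	tip: 0.502 -0.098 1.120	tau: -13.360 -5.011 -0.555 -0.881
step 16	θ: -0.282 -0.220 -0.261 0.352	dq: 0.779 -0.624 0.029 -0.172	tip: 0.497 -0.096 1.122	tau: -12.114 -4.473 -0.474 -0.871
step 17	θ: -0.275 -0.225 -0.260 0.350	dq: 0.653 -0.498 0.025 -0.150	tip: 0.492 -0.095 1.124	tau: -10.971 -3.978 -0.401 -0.860
step 18	θ: -0.269 -0.230 -0.260 0.349	dq: 0.541 -0.391 0.021 -0.126	tip: 0.489 -0.094 1.126	tau: -9.923 -3.521 -0.334 -0.849
step 19	θ: -0.264 -0.233 -0.260 0.348	dq: 0.444 -0.301 0.019 -0.101	tip: 0.485 -0.094 1.127	tau: -8.962 -3.102 -0.272 -0.838
step 20	θ: -0.260 -0.236 -0.260 0.347	dq: 0.358 -0.224 0.017 -0.078	tip: 0.482 -0.093 1.128	tau: -8.080 -2.717 -0.217 -0.827
step 21	θ: -0.257 -0.238 -0.260 0.346	dq: 0.283 -0.160 0.016 -0.055	tip: 0.480 -0.093 1.130	tau: -7.271 -2.363 -0.166 -0.816
step 22	θ: -0.254 -0.239 -0.259 0.346	dq: 0.217 -0.105 0.014 -0.035	tip: 0.478 -0.093 1.130	tau: -6.530 -2.039 -0.119 -0.805
step 23	θ: -0.252 -0.240 -0.259 0.345	dq: 0.158 -0.057 0.011 -0.020	tip: 0.477 -0.092 1.131	tau: -5.850 -1.742 -0.077 -0.794
step 24	θ: -0.251 -0.240 -0.259 0.345	dq: 0.107 -0.016 0.005 -0.010	tip: 0.475 -0.092 1.132	tau: -5.226 -1.470 -0.040 -0.781
step 25	θ: -0.250 -0.240 -0.259 0.345	dq: 0.067 0.008 0.005 0.001	tip: 0.474 -0.092 1.132	tau: -4.655 -1.215 -0.006 -0.766
step 26	θ: -0.250 -0.240 -0.259 0.345	dq: 0.036 0.020 0.003 0.007	tip: 0.474 -0.092 1.132	tau: -4.131 -0.977 0.025 -0.749
step 27	θ: -0.249 -0.240 -0.259 0.345	dq: 0.010 0.028 0.001 0.011	tip: 0.473 -0.092 1.132	tau: -3.651 -0.758 0.052 -0.732
step 28	θ: -0.249 -0.239 -0.259 0.345	dq: -0.013 0.034 -0.001 0.013	tip: 0.473 -0.092 1.133	tau: -3.211 -0.557 0.077 -0.715
step 29	θ: -0.250 -0.239 -0.259 0.345	dq: -0.032 0.038 -0.003 0.014	tip: 0.473 -0.093 1.133	tau: -2.809 -0.374 0.100 -0.699
step 30	θ: -0.250 -0.239 -0.259 0.346	dq: -0.049 0.042 -0.004 0.014	tip: 0.473 -0.093 1.132	tau: -2.440 -0.205 0.120 -0.684
step 31	θ: -0.251 -0.238 -0.259 0.346	dq: -0.064 0.044 -0.005 0.014	tip: 0.474 -0.093 1.132	tau: -2.103 -0.052 0.139 -0.670
step 32	θ: -0.251 -0.238 -0.259 0.346	dq: -0.076 0.046 -0.006 0.014	tip: 0.474 -0.093 1.132	tau: -1.793 0.089 0.155 -0.657
step 33	θ: -0.252 -0.237 -0.259 0.346	dq: -0.087 0.048 -0.006 0.014	tip: 0.475 -0.093 1.132	tau: -1.510 0.217 0.171 -0.645
step 34	θ: -0.253 -0.237 -0.260 0.346	dq: -0.097 0.049 -0.006 0.014	tip: 0.475 -0.093 1.131	tau: -1.251 0.335 0.185 -0.635
step 35	θ: -0.254 -0.236 -0.260 0.346	dq: -0.104 0.050 -0.006 0.014	tip: 0.476 -0.093 1.131	tau: -1.013 0.442 0.198 -0.625
step 36	θ: -0.255 -0.236 -0.260 0.346	dq: -0.111 0.050 -0.006 0.014	tip: 0.477 -0.093 1.131	tau: -0.795 0.539 0.209 -0.616
step 37	θ: -0.256 -0.235 -0.260 0.347	dq: -0.117 0.050 -0.006 0.014	tip: 0.478 -0.093 1.130	tau: -0.596 0.628 0.220 -0.609
step 38	θ: -0.257 -0.235 -0.260 0.347	dq: -0.121 0.050 -0.006 0.014	tip: 0.479 -0.093 1.130	tau: 147.515 70.172 5.792 4.965
step 39	θ: -0.255 -0.230 -0.282 0.337	dq: 0.597 0.860 -4.344 -1.887	tip: 0.476 -0.093 1.132	tau: -18.136 -7.608 -0.433 -1.313
step 40	θ: -0.249 -0.223 -0.320 0.321	dq: 0.535 0.616 -3.256 -1.377	tip: 0.470 -0.094 1.135	tau: 171.533 85.494 27.323 4.965
step 41	θ: -0.244 -0.224 -0.240 0.343	dq: 0.559 -0.984 19.868 5.646	tip: 0.457 -0.091 1.140	tau: -37.721 -17.335 -3.662 -1.663
step 42	θ: -0.239 -0.233 -0.051 0.390	dq: 0.486 -0.811 17.686 3.762	tip: 0.440 -0.087 1.145	tau: -34.381 -15.843 -3.289 -0.712
step 43	θ: -0.234 -0.241 0.114 0.421	dq: 0.450 -0.721 15.128 2.415	tip: 0.426 -0.083 1.148
final tip position (m): 0.426 -0.083 1.148


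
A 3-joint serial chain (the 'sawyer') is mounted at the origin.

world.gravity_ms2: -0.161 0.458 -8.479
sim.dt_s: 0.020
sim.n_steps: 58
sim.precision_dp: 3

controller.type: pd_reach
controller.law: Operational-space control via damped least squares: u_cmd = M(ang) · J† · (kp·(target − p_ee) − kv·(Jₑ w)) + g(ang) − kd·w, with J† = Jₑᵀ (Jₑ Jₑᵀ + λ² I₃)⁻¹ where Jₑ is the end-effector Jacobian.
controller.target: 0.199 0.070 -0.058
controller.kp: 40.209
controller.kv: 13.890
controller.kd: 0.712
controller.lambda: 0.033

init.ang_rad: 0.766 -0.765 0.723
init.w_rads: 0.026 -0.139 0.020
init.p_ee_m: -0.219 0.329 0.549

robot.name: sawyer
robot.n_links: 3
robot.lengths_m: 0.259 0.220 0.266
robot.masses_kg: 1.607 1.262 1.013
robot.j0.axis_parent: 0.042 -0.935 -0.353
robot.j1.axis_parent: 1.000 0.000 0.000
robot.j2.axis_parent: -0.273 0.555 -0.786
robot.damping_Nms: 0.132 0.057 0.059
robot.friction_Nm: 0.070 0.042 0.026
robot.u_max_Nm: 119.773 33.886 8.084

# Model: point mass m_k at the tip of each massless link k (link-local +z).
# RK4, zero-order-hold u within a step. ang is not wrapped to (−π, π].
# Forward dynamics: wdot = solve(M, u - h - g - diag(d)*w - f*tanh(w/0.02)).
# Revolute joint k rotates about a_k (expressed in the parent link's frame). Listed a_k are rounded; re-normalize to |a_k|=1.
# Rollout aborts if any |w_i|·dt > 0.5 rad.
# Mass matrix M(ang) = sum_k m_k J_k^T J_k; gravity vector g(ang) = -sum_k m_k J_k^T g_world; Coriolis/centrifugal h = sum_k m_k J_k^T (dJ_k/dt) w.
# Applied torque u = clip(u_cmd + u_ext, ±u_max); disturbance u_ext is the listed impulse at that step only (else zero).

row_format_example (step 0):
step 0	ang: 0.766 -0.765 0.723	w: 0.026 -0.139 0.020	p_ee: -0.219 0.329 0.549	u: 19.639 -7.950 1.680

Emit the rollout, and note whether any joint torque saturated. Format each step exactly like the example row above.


step 1	ang: 0.790 -0.784 0.790	w: 2.404 -1.848 6.552	p_ee: -0.215 0.328 0.545	u: 11.119 -4.601 -3.180
step 2	ang: 0.846 -0.830 0.907	w: 3.215 -2.735 5.113	p_ee: -0.212 0.330 0.533	u: 2.136 -3.239 -1.114
step 3	ang: 0.916 -0.891 1.001	w: 3.784 -3.350 4.217	p_ee: -0.212 0.336 0.515	u: -3.291 -2.654 -0.053
step 4	ang: 0.996 -0.963 1.077	w: 4.185 -3.758 3.410	p_ee: -0.212 0.344 0.493	u: -6.482 -2.550 0.599
step 5	ang: 1.082 -1.041 1.138	w: 4.502 -4.031 2.694	p_ee: -0.211 0.353 0.470	u: -8.169 -2.681 0.962
step 6	ang: 1.175 -1.123 1.186	w: 4.786 -4.213 2.029	p_ee: -0.208 0.362 0.445	u: -8.850 -2.902 1.154
step 7	ang: 1.274 -1.209 1.220	w: 5.071 -4.326 1.385	p_ee: -0.203 0.370 0.420	u: -8.849 -3.128 1.260
step 8	ang: 1.378 -1.296 1.242	w: 5.377 -4.382 0.738	p_ee: -0.195 0.377 0.396	u: -8.375 -3.318 1.329
step 9	ang: 1.489 -1.384 1.250	w: 5.719 -4.386 0.078	p_ee: -0.184 0.381 0.373	u: -7.561 -3.450 1.391
step 10	ang: 1.608 -1.471 1.245	w: 6.104 -4.347 -0.559	p_ee: -0.172 0.382 0.352	u: -6.502 -3.501 1.415
step 11	ang: 1.734 -1.558 1.228	w: 6.526 -4.254 -1.239	p_ee: -0.158 0.381 0.333	u: -5.269 -3.466 1.471
step 12	ang: 1.870 -1.641 1.196	w: 6.979 -4.114 -1.923	p_ee: -0.145 0.376 0.317	u: -3.917 -3.330 1.526
step 13	ang: 2.014 -1.722 1.151	w: 7.456 -3.935 -2.584	p_ee: -0.132 0.368 0.304	u: -2.521 -3.085 1.556
step 14	ang: 2.169 -1.799 1.093	w: 7.943 -3.728 -3.204	p_ee: -0.121 0.356 0.293	u: -1.177 -2.732 1.545
step 15	ang: 2.333 -1.871 1.023	w: 8.428 -3.503 -3.760	p_ee: -0.113 0.343 0.285	u: 0.002 -2.285 1.478
step 16	ang: 2.506 -1.939 0.942	w: 8.885 -3.271 -4.230	p_ee: -0.109 0.328 0.278	u: 0.890 -1.760 1.340
step 17	ang: 2.688 -2.002 0.853	w: 9.276 -3.041 -4.584	p_ee: -0.110 0.311 0.272	u: 1.356 -1.181 1.119
step 18	ang: 2.877 -2.060 0.759	w: 9.544 -2.819 -4.784	p_ee: -0.114 0.295 0.266	u: 1.290 -0.565 0.803
step 19	ang: 3.069 -2.115 0.662	w: 9.619 -2.605 -4.787	p_ee: -0.123 0.280 0.259	u: 0.667 0.067 0.388
step 20	ang: 3.260 -2.164 0.568	w: 9.435 -2.396 -4.562	p_ee: -0.134 0.266 0.250	u: -0.364 0.684 -0.115
step 21	ang: 3.444 -2.210 0.481	w: 8.964 -2.184 -4.118	p_ee: -0.148 0.253 0.239	u: -1.481 1.245 -0.667
step 22	ang: 3.616 -2.252 0.403	w: 8.246 -1.967 -3.525	p_ee: -0.163 0.243 0.226	u: -2.322 1.700 -1.194
step 23	ang: 3.772 -2.289 0.339	w: 7.377 -1.749 -2.892	p_ee: -0.177 0.234 0.211	u: -2.674 2.016 -1.616
step 24	ang: 3.911 -2.322 0.286	w: 6.476 -1.541 -2.321	p_ee: -0.189 0.227 0.195	u: -2.546 2.189 -1.885
step 25	ang: 4.032 -2.351 0.244	w: 5.634 -1.352 -1.862	p_ee: -0.200 0.221 0.179	u: -2.089 2.246 -2.007
step 26	ang: 4.138 -2.376 0.210	w: 4.901 -1.188 -1.517	p_ee: -0.209 0.217 0.163	u: -1.480 2.227 -2.021
step 27	ang: 4.229 -2.398 0.182	w: 4.293 -1.051 -1.264	p_ee: -0.216 0.213 0.149	u: -0.850 2.170 -1.973
step 28	ang: 4.310 -2.418 0.159	w: 3.803 -0.938 -1.076	p_ee: -0.221 0.210 0.135	u: -0.274 2.103 -1.899
step 29	ang: 4.383 -2.436 0.139	w: 3.415 -0.846 -0.933	p_ee: -0.226 0.207 0.122	u: 0.217 2.043 -1.819
step 30	ang: 4.448 -2.452 0.121	w: 3.111 -0.773 -0.820	p_ee: -0.229 0.205 0.109	u: 0.618 1.996 -1.744
step 31	ang: 4.508 -2.467 0.106	w: 2.874 -0.714 -0.728	p_ee: -0.232 0.203 0.098	u: 0.938 1.967 -1.679
step 32	ang: 4.563 -2.481 0.092	w: 2.691 -0.667 -0.650	p_ee: -0.234 0.201 0.087	u: 1.188 1.953 -1.624
step 33	ang: 4.616 -2.494 0.080	w: 2.549 -0.629 -0.583	p_ee: -0.235 0.199 0.076	u: 1.381 1.952 -1.578
step 34	ang: 4.666 -2.506 0.068	w: 2.439 -0.598 -0.523	p_ee: -0.236 0.198 0.065	u: 1.528 1.963 -1.540
step 35	ang: 4.713 -2.518 0.059	w: 2.355 -0.573 -0.470	p_ee: -0.237 0.197 0.055	u: 1.638 1.981 -1.508
step 36	ang: 4.760 -2.529 0.050	w: 2.290 -0.553 -0.421	p_ee: -0.237 0.196 0.045	u: 1.720 2.005 -1.481
step 37	ang: 4.805 -2.540 0.042	w: 2.241 -0.536 -0.376	p_ee: -0.236 0.194 0.035	u: 1.779 2.032 -1.457
step 38	ang: 4.850 -2.550 0.035	w: 2.204 -0.522 -0.335	p_ee: -0.236 0.194 0.025	u: 1.819 2.061 -1.435
step 39	ang: 4.893 -2.561 0.028	w: 2.176 -0.509 -0.295	p_ee: -0.234 0.193 0.015	u: 1.844 2.091 -1.414
step 40	ang: 4.937 -2.571 0.023	w: 2.156 -0.499 -0.258	p_ee: -0.233 0.192 0.005	u: 1.857 2.121 -1.394
step 41	ang: 4.980 -2.581 0.018	w: 2.141 -0.489 -0.222	p_ee: -0.231 0.191 -0.005	u: 1.860 2.149 -1.374
step 42	ang: 5.022 -2.590 0.014	w: 2.131 -0.480 -0.188	p_ee: -0.228 0.190 -0.015	u: 1.854 2.175 -1.354
step 43	ang: 5.065 -2.600 0.011	w: 2.125 -0.472 -0.154	p_ee: -0.226 0.189 -0.025	u: 1.841 2.198 -1.333
step 44	ang: 5.107 -2.609 0.008	w: 2.121 -0.464 -0.122	p_ee: -0.222 0.189 -0.034	u: 1.821 2.219 -1.311
step 45	ang: 5.150 -2.618 0.006	w: 2.119 -0.457 -0.091	p_ee: -0.219 0.188 -0.044	u: 1.795 2.237 -1.287
step 46	ang: 5.192 -2.628 0.005	w: 2.118 -0.450 -0.061	p_ee: -0.214 0.187 -0.054	u: 1.764 2.252 -1.263
step 47	ang: 5.234 -2.636 0.004	w: 2.118 -0.442 -0.033	p_ee: -0.210 0.187 -0.064	u: 1.729 2.264 -1.235
step 48	ang: 5.277 -2.645 0.003	w: 2.121 -0.436 -0.016	p_ee: -0.205 0.186 -0.073	u: 1.695 2.272 -1.197
step 49	ang: 5.319 -2.654 0.003	w: 2.125 -0.431 -0.005	p_ee: -0.199 0.185 -0.082	u: 1.657 2.276 -1.152
step 50	ang: 5.362 -2.662 0.004	w: 2.129 -0.424 0.012	p_ee: -0.193 0.185 -0.091	u: 1.610 2.277 -1.113
step 51	ang: 5.404 -2.671 0.004	w: 2.132 -0.418 0.024	p_ee: -0.187 0.184 -0.100	u: 1.563 2.275 -1.068
step 52	ang: 5.447 -2.679 0.005	w: 2.133 -0.411 0.046	p_ee: -0.180 0.183 -0.109	u: 1.506 2.271 -1.031
step 53	ang: 5.489 -2.687 0.006	w: 2.132 -0.402 0.069	p_ee: -0.173 0.182 -0.117	u: 1.446 2.263 -0.995
step 54	ang: 5.532 -2.695 0.008	w: 2.128 -0.394 0.093	p_ee: -0.166 0.181 -0.125	u: 1.385 2.253 -0.957
step 55	ang: 5.575 -2.703 0.010	w: 2.123 -0.385 0.116	p_ee: -0.158 0.180 -0.133	u: 1.323 2.240 -0.918
step 56	ang: 5.617 -2.710 0.013	w: 2.116 -0.375 0.137	p_ee: -0.149 0.180 -0.141	u: 1.261 2.224 -0.877
step 57	ang: 5.659 -2.718 0.016	w: 2.107 -0.366 0.158	p_ee: -0.141 0.179 -0.148	u: 1.197 2.207 -0.834
step 58	ang: 5.701 -2.725 0.019	w: 2.096 -0.356 0.177	p_ee: -0.132 0.177 -0.155
any joint saturated: no


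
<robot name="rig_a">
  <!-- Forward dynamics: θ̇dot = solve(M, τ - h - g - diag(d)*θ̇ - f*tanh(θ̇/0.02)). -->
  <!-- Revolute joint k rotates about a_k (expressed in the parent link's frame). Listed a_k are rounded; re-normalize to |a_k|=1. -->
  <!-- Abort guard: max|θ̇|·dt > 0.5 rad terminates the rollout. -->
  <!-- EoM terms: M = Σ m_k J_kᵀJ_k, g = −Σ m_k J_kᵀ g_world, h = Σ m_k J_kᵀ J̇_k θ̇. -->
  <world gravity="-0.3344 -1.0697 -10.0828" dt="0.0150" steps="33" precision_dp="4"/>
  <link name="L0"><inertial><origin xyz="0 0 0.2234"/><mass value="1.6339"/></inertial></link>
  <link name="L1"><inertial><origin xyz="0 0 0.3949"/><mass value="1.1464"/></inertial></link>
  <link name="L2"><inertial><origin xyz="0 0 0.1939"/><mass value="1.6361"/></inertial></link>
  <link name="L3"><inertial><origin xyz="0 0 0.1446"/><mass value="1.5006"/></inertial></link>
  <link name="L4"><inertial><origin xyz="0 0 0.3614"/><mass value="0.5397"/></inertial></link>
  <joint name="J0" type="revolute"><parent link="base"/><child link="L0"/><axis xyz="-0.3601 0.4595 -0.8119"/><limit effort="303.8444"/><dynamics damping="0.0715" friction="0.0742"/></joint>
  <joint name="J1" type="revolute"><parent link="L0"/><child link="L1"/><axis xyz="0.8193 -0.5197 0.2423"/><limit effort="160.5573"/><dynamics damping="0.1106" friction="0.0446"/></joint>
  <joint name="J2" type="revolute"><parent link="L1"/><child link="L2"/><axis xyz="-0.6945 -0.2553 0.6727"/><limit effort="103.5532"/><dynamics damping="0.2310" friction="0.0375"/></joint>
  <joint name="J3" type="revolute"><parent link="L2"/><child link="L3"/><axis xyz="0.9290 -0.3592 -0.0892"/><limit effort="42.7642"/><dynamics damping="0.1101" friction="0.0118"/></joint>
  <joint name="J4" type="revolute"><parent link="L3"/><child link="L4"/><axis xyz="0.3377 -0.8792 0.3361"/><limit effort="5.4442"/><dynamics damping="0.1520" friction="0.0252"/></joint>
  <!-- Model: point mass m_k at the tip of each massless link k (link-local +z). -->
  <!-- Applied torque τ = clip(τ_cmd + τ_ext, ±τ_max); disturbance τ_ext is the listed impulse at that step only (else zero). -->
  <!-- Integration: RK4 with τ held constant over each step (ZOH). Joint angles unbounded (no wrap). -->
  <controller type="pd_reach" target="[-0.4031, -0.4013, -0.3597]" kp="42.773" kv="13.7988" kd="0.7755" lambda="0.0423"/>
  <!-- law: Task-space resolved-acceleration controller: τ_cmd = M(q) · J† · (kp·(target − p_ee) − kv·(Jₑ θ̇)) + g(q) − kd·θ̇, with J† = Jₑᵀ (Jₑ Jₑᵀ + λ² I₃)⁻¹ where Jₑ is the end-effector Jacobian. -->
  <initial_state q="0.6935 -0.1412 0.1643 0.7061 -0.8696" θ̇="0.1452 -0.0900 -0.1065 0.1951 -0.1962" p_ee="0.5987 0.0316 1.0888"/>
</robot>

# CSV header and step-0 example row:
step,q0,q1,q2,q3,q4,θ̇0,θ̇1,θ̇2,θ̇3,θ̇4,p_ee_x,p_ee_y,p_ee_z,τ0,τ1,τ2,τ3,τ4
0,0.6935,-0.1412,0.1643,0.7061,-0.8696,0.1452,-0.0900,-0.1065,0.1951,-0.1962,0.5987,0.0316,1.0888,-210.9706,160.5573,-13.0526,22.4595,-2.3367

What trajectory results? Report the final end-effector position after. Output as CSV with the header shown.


step,q0,q1,q2,q3,q4,θ̇0,θ̇1,θ̇2,θ̇3,θ̇4,p_ee_x,p_ee_y,p_ee_z,τ0,τ1,τ2,τ3,τ4
1,0.6050,-0.2175,0.0626,0.6798,-0.8898,-10.9662,-9.2407,-12.6550,-3.6624,-2.6430,0.5942,0.0240,1.0818,-145.6401,140.8315,3.3463,17.8097,-0.1843
2,0.4857,-0.2977,0.0114,0.7347,-0.9978,-5.4109,-1.8208,5.6050,11.1707,-11.1646,0.5774,0.0181,1.0620,-82.4122,80.6571,-14.5487,2.4502,5.4442
3,0.3675,-0.3599,-0.0010,0.8144,-1.1299,-9.8574,-5.9863,-6.2774,0.0017,-7.0879,0.5540,0.0191,1.0391,-62.4110,67.7024,-4.4810,8.8973,1.8524
4,0.2367,-0.4279,-0.0412,0.8613,-1.2495,-7.8090,-3.2919,0.5702,6.1355,-8.6768,0.5254,0.0234,1.0175,-32.2398,44.3153,-11.6246,2.3240,2.7589
5,0.1114,-0.4862,-0.0654,0.9174,-1.3676,-8.7553,-4.3210,-3.3995,1.6076,-7.2322,0.4926,0.0308,0.9960,-18.4756,34.7239,-7.7450,4.2443,1.3386
6,-0.0130,-0.5435,-0.1007,0.9552,-1.4757,-7.9017,-3.3936,-1.4388,3.3712,-7.1551,0.4574,0.0383,0.9756,-6.4010,26.8735,-9.7729,1.8965,1.3057
7,-0.1304,-0.5944,-0.1292,0.9949,-1.5786,-7.7345,-3.3630,-2.2797,1.9971,-6.5958,0.4207,0.0457,0.9555,0.2698,22.4857,-8.5869,1.9640,0.9880
8,-0.2426,-0.6418,-0.1610,1.0250,-1.6751,-7.2552,-2.9816,-1.9727,2.0226,-6.2846,0.3835,0.0516,0.9356,4.6937,19.8805,-8.5868,1.1839,0.9333
9,-0.3485,-0.6846,-0.1911,1.0519,-1.7670,-6.8733,-2.7160,-2.0361,1.5947,-5.9800,0.3464,0.0558,0.9158,7.4858,18.0727,-8.0204,0.7838,0.9105
10,-0.4487,-0.7231,-0.2213,1.0736,-1.8548,-6.4863,-2.4263,-1.9991,1.3140,-5.7336,0.3099,0.0580,0.8957,9.3595,16.7664,-7.4954,0.3415,0.9365
11,-0.5432,-0.7574,-0.2510,1.0910,-1.9391,-6.1264,-2.1465,-1.9721,1.0237,-5.5220,0.2743,0.0581,0.8754,10.8037,15.5700,-6.8816,-0.0490,0.9826
12,-0.6325,-0.7875,-0.2803,1.1042,-2.0205,-5.7900,-1.8720,-1.9324,0.7487,-5.3379,0.2398,0.0562,0.8548,12.1099,14.3209,-6.2238,-0.4076,1.0378
13,-0.7170,-0.8135,-0.3088,1.1133,-2.0993,-5.4754,-1.6043,-1.8787,0.4857,-5.1744,0.2065,0.0525,0.8339,13.4727,12.9037,-5.5311,-0.7341,1.0953
14,-0.7968,-0.8356,-0.3364,1.1187,-2.1758,-5.1792,-1.3447,-1.8081,0.2359,-5.0269,0.1747,0.0470,0.8126,15.0143,11.2478,-4.8111,-1.0316,1.1519
15,-0.8724,-0.8539,-0.3628,1.1204,-2.2501,-4.8973,-1.0947,-1.7189,0.0033,-4.8928,0.1442,0.0400,0.7909,16.8089,9.3079,-4.0674,-1.3052,1.2068
16,-0.9438,-0.8685,-0.3877,1.1188,-2.3226,-4.6246,-0.8557,-1.6095,-0.1982,-4.7715,0.1153,0.0316,0.7690,18.8812,7.0738,-3.3064,-1.5672,1.2616
17,-1.0111,-0.8796,-0.4109,1.1144,-2.3933,-4.3584,-0.6321,-1.4894,-0.3845,-4.6609,0.0878,0.0219,0.7468,21.2861,4.4826,-2.5070,-1.8111,1.3161
18,-1.0745,-0.8876,-0.4322,1.1073,-2.4624,-4.0941,-0.4264,-1.3606,-0.5474,-4.5612,0.0617,0.0112,0.7245,24.0224,1.5315,-1.6697,-2.0452,1.3721
19,-1.1339,-0.8926,-0.4516,1.0980,-2.5301,-3.8273,-0.2421,-1.2299,-0.6822,-4.4726,0.0372,-0.0004,0.7019,27.0763,-1.7759,-0.7908,-2.2758,1.4308
20,-1.1893,-0.8950,-0.4691,1.0869,-2.5966,-3.5546,-0.0835,-1.1076,-0.7874,-4.3946,0.0142,-0.0129,0.6792,30.4214,-5.4222,0.1336,-2.5065,1.4929
21,-1.2405,-0.8953,-0.4848,1.0745,-2.6619,-3.2732,0.0435,-1.0087,-0.8652,-4.3253,-0.0073,-0.0261,0.6564,34.0253,-9.3757,1.1092,-2.7382,1.5573
22,-1.2874,-0.8939,-0.4994,1.0610,-2.7263,-2.9817,0.1323,-0.9508,-0.9205,-4.2615,-0.0273,-0.0398,0.6336,37.8389,-13.5659,2.1351,-2.9687,1.6217
23,-1.3298,-0.8916,-0.5135,1.0469,-2.7898,-2.6744,0.1845,-0.9373,-0.9564,-4.2046,-0.0457,-0.0539,0.6108,41.7831,-17.8355,3.1743,-3.1989,1.6869
24,-1.3675,-0.8887,-0.5277,1.0323,-2.8524,-2.3476,0.1995,-0.9813,-0.9830,-4.1522,-0.0626,-0.0683,0.5881,45.8703,-22.0916,4.2141,-3.4302,1.7490
25,-1.4001,-0.8858,-0.5430,1.0174,-2.9144,-1.9950,0.1806,-1.0912,-1.0122,-4.1027,-0.0780,-0.0827,0.5657,50.1892,-26.2545,5.2380,-3.6706,1.8046
26,-1.4271,-0.8834,-0.5605,1.0019,-2.9756,-1.6066,0.1359,-1.2711,-1.0572,-4.0560,-0.0921,-0.0968,0.5436,54.9503,-30.3014,6.2347,-3.9367,1.8508
27,-1.4479,-0.8817,-0.5812,0.9856,-3.0362,-1.1660,0.0783,-1.5238,-1.1334,-4.0134,-0.1052,-0.1104,0.5220,60.4231,-34.2355,7.1924,-4.2453,1.8859
28,-1.4615,-0.8809,-0.6063,0.9678,-3.0962,-0.6501,0.0246,-1.8566,-1.2597,-3.9753,-0.1175,-0.1232,0.5011,66.3111,-37.6530,8.0080,-4.5514,1.9076
29,-1.4666,-0.8807,-0.6370,0.9476,-3.1557,-0.0342,-0.0058,-2.2892,-1.4533,-3.9360,-0.1294,-0.1350,0.4812,68.5193,-37.5242,8.0114,-4.4602,1.9098
30,-1.4619,-0.8807,-0.6753,0.9242,-3.2143,0.6589,-0.0039,-2.8722,-1.7051,-3.8537,-0.1415,-0.1455,0.4628,47.3773,-20.5154,4.3383,-2.2343,1.8595
31,-1.4482,-0.8804,-0.7233,0.8984,-3.2707,1.1776,0.0312,-3.5670,-1.7835,-3.6290,-0.1542,-0.1542,0.4462,-31.6798,34.6131,-7.6193,4.7916,1.6963
32,-1.4335,-0.8797,-0.7792,0.8777,-3.3217,0.7888,0.0841,-3.8338,-0.9683,-3.1980,-0.1679,-0.1607,0.4320,-115.1508,87.1152,-19.3666,11.1029,1.4293
33,-1.4333,-0.8791,-0.8338,0.8753,-3.3651,-0.7678,0.0214,-3.3028,0.7429,-2.6733,-0.1821,-0.1656,0.4192,,,,,
# final p_ee position (m): -0.1821 -0.1656 0.4192


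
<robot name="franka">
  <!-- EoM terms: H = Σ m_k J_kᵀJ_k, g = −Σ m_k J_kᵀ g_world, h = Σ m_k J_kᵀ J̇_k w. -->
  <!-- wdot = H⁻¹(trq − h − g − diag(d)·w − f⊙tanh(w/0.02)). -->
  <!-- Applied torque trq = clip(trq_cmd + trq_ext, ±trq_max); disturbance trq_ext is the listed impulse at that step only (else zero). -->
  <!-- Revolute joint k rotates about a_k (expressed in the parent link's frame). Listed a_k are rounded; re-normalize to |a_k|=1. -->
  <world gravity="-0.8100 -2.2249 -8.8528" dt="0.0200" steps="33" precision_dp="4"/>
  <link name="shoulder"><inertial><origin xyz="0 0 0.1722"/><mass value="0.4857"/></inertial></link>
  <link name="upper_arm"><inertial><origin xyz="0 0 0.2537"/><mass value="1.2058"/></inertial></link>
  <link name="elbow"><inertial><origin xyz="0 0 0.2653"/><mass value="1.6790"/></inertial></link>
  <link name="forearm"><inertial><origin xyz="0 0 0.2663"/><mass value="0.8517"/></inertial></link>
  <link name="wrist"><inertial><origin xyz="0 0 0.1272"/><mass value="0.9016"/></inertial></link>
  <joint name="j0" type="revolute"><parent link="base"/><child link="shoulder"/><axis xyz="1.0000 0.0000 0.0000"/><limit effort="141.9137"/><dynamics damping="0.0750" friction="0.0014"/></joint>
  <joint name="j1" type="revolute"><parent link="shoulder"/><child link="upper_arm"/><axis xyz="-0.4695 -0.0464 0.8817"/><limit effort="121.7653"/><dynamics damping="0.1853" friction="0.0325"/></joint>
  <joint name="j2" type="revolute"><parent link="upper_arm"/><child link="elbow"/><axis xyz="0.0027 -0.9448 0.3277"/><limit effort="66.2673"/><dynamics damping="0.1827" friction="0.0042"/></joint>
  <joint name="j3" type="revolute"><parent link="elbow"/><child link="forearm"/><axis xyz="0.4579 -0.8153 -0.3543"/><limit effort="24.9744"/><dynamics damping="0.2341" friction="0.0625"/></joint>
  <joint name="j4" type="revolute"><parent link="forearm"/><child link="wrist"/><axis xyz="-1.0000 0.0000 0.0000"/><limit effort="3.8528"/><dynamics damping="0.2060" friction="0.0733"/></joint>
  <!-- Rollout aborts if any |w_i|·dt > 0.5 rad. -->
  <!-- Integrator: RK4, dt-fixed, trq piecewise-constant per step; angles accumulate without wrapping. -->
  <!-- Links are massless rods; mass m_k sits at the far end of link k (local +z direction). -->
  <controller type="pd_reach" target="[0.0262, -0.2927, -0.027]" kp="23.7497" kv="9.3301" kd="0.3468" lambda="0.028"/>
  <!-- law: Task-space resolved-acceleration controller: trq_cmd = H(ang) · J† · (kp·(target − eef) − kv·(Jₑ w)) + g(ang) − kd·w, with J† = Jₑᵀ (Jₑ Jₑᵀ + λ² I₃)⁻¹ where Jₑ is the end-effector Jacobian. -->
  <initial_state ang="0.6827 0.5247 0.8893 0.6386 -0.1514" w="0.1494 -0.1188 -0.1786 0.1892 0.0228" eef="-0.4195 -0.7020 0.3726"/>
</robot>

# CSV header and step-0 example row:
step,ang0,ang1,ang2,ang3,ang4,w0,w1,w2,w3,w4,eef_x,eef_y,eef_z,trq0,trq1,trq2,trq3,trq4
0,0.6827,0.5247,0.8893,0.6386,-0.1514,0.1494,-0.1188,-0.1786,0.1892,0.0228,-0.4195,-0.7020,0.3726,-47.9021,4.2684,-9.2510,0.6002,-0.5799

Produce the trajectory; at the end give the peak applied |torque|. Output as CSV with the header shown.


step,ang0,ang1,ang2,ang3,ang4,w0,w1,w2,w3,w4,eef_x,eef_y,eef_z,trq0,trq1,trq2,trq3,trq4
1,0.6791,0.5273,0.8918,0.6501,-0.1556,-0.5051,0.3985,0.4316,0.9667,-0.2888,-0.4176,-0.7007,0.3694,-42.4807,3.4799,-9.6847,-0.4918,-0.3151
2,0.6638,0.5391,0.9058,0.6748,-0.1602,-1.0310,0.7632,0.9875,1.4771,-0.1786,-0.4124,-0.6957,0.3636,-36.8035,2.8552,-9.7362,-1.1390,-0.2751
3,0.6390,0.5552,0.9305,0.7070,-0.1653,-1.4526,0.8285,1.4917,1.7300,-0.2897,-0.4044,-0.6877,0.3561,-31.3421,2.3707,-9.6024,-1.5480,-0.1791
4,0.6069,0.5710,0.9642,0.7433,-0.1704,-1.7640,0.7385,1.8902,1.8764,-0.2000,-0.3942,-0.6772,0.3476,-26.5383,2.0840,-9.3814,-1.8288,-0.1782
5,0.5695,0.5836,1.0048,0.7815,-0.1744,-1.9738,0.5247,2.1746,1.9368,-0.1865,-0.3823,-0.6646,0.3383,-22.5284,1.9350,-9.1530,-2.0527,-0.1541
6,0.5289,0.5917,1.0499,0.8206,-0.1776,-2.0895,0.2846,2.3403,1.9680,-0.1229,-0.3690,-0.6504,0.3285,-19.3335,1.9002,-8.9476,-2.2456,-0.1542
7,0.4868,0.5950,1.0974,0.8601,-0.1798,-2.1284,0.0512,2.4106,1.9735,-0.0909,-0.3548,-0.6352,0.3185,-16.8461,1.9266,-8.7837,-2.4166,-0.1456
8,0.4444,0.5941,1.1455,0.8995,-0.1810,-2.1079,-0.1390,2.4109,1.9653,-0.0302,-0.3399,-0.6193,0.3082,-14.9519,1.9832,-8.6584,-2.5612,-0.1512
9,0.4029,0.5897,1.1933,0.9386,-0.1817,-2.0457,-0.2989,2.3684,1.9340,-0.0248,-0.3245,-0.6032,0.2979,-13.5054,2.0452,-8.5701,-2.6789,-0.1395
10,0.3629,0.5824,1.2399,0.9769,-0.1820,-1.9548,-0.4351,2.3011,1.8793,-0.0945,-0.3089,-0.5871,0.2875,-12.3957,2.1001,-8.5099,-2.7681,-0.1037
11,0.3249,0.5729,1.2850,1.0141,-0.1828,-1.8446,-0.5356,2.2186,1.8181,-0.1266,-0.2932,-0.5712,0.2772,-11.5668,2.1656,-8.4596,-2.8240,-0.0889
12,0.2893,0.5618,1.3284,1.0500,-0.1834,-1.7234,-0.6014,2.1302,1.7548,-0.0838,-0.2776,-0.5557,0.2669,-10.9687,2.2475,-8.4078,-2.8446,-0.1092
13,0.2561,0.5494,1.3701,1.0846,-0.1836,-1.5970,-0.6536,2.0427,1.6794,-0.0759,-0.2623,-0.5408,0.2567,-10.5178,2.3174,-8.3562,-2.8369,-0.1198
14,0.2255,0.5362,1.4100,1.1176,-0.1835,-1.4687,-0.6898,1.9568,1.6010,-0.0544,-0.2473,-0.5264,0.2466,-10.1914,2.3869,-8.2961,-2.8017,-0.1398
15,0.1974,0.5223,1.4483,1.1490,-0.1832,-1.3409,-0.7159,1.8737,1.5197,-0.0409,-0.2328,-0.5127,0.2367,-9.9530,2.4497,-8.2258,-2.7432,-0.1599
16,0.1718,0.5080,1.4849,1.1788,-0.1826,-1.2154,-0.7332,1.7932,1.4386,-0.0260,-0.2187,-0.4997,0.2269,-9.7839,2.5080,-8.1425,-2.6640,-0.1832
17,0.1488,0.4934,1.5199,1.2069,-0.1818,-1.0932,-0.7439,1.7154,1.3586,-0.0149,-0.2051,-0.4874,0.2174,-9.6656,2.5600,-8.0459,-2.5671,-0.2072
18,0.1281,0.4786,1.5535,1.2334,-0.1809,-0.9751,-0.7492,1.6398,1.2808,-0.0063,-0.1920,-0.4757,0.2080,-9.5859,2.6060,-7.9357,-2.4552,-0.2319
19,0.1097,0.4638,1.5855,1.2584,-0.1800,-0.8617,-0.7498,1.5663,1.2061,0.0002,-0.1794,-0.4647,0.1989,-9.5356,2.6460,-7.8125,-2.3308,-0.2570
20,0.0936,0.4489,1.6161,1.2820,-0.1791,-0.7534,-0.7453,1.4946,1.1356,0.0138,-0.1674,-0.4544,0.1900,-9.5123,2.6828,-7.6767,-2.1955,-0.2860
21,0.0796,0.4341,1.6453,1.3040,-0.1791,-0.6510,-0.7277,1.4243,1.0750,0.0939,-0.1558,-0.4447,0.1813,-9.5362,2.7318,-7.5243,-2.0485,-0.3428
22,0.0675,0.4194,1.6731,1.3247,-0.1787,-0.5539,-0.7204,1.3569,1.0082,0.0713,-0.1448,-0.4356,0.1730,-9.5243,2.7441,-7.3735,-1.9008,-0.3575
23,0.0574,0.4050,1.6996,1.3442,-0.1784,-0.4622,-0.7054,1.2903,0.9487,0.0858,-0.1344,-0.4271,0.1649,-9.5447,2.7649,-7.2115,-1.7459,-0.3876
24,0.0490,0.3908,1.7247,1.3625,-0.1779,-0.3759,-0.6897,1.2253,0.8915,0.0867,-0.1244,-0.4192,0.1571,-9.5685,2.7779,-7.0452,-1.5884,-0.4119
25,0.0423,0.3771,1.7486,1.3797,-0.1773,-0.2950,-0.6712,1.1615,0.8381,0.0904,-0.1150,-0.4117,0.1495,-9.6029,2.7888,-6.8746,-1.4285,-0.4370
26,0.0372,0.3637,1.7712,1.3959,-0.1766,-0.2194,-0.6510,1.0992,0.7878,0.0919,-0.1060,-0.4048,0.1422,-9.6439,2.7964,-6.7019,-1.2678,-0.4605
27,0.0335,0.3507,1.7926,1.4111,-0.1759,-0.1490,-0.6290,1.0383,0.7406,0.0926,-0.0976,-0.3984,0.1352,-9.6915,2.8014,-6.5282,-1.1073,-0.4831
28,0.0312,0.3382,1.8128,1.4254,-0.1751,-0.0838,-0.6056,0.9790,0.6963,0.0924,-0.0896,-0.3924,0.1284,-9.7448,2.8042,-6.3550,-0.9479,-0.5046
29,0.0302,0.3262,1.8318,1.4389,-0.1744,-0.0237,-0.5810,0.9213,0.6548,0.0915,-0.0821,-0.3868,0.1219,-9.8033,2.8051,-6.1835,-0.7904,-0.5249
30,0.0303,0.3146,1.8497,1.4515,-0.1736,0.0316,-0.5554,0.8654,0.6157,0.0902,-0.0750,-0.3816,0.1157,-9.8664,2.8043,-6.0147,-0.6354,-0.5442
31,0.0314,0.3036,1.8664,1.4634,-0.1729,0.0820,-0.5291,0.8115,0.5789,0.0883,-0.0684,-0.3768,0.1096,-9.9336,2.8023,-5.8494,-0.4836,-0.5623
32,0.0335,0.2932,1.8822,1.4746,-0.1722,0.1279,-0.5023,0.7595,0.5445,0.0861,-0.0621,-0.3724,0.1038,-10.0047,2.7992,-5.6886,-0.3354,-0.5793
33,0.0365,0.2832,1.8969,1.4851,-0.1715,0.1693,-0.4752,0.7094,0.5121,0.0837,-0.0563,-0.3682,0.0982,,,,,
# max |trq| (N·m): 47.9021
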